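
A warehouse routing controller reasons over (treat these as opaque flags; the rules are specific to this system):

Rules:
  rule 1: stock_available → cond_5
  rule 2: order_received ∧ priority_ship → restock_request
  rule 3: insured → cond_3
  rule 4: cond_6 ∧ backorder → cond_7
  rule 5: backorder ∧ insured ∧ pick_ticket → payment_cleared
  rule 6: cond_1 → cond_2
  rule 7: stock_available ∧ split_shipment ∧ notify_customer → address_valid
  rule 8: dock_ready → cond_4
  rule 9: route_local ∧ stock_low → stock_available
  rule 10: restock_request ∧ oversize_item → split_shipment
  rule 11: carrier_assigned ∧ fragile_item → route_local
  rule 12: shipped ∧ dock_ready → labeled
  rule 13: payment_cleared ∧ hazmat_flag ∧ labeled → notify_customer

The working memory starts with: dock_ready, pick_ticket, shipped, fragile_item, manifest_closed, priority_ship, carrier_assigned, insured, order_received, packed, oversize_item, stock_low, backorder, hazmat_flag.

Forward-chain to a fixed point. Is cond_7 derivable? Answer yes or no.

no

Round 1 — rule 2, rule 3, rule 5, rule 8, rule 11, rule 12, derive restock_request, cond_3, payment_cleared, cond_4, route_local, labeled.
Round 2 — rule 9, rule 10, rule 13, derive stock_available, split_shipment, notify_customer.
Round 3 — rule 1, rule 7, derive cond_5, address_valid.
Fixed point reached. cond_7 is concluded only by rule 4; rule 4 needs cond_6 (never derived).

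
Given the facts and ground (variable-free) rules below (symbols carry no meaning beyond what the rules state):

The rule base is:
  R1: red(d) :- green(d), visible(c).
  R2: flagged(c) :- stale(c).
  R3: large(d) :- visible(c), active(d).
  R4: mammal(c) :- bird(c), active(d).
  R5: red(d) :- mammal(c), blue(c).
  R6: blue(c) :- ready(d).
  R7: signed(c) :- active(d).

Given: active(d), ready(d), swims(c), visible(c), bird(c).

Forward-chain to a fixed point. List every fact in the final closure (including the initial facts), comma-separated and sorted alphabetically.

active(d), bird(c), blue(c), large(d), mammal(c), ready(d), red(d), signed(c), swims(c), visible(c)

Round 1 fires R3, R4, R6, R7, giving large(d), mammal(c), blue(c), signed(c).
Round 2 fires R5, giving red(d).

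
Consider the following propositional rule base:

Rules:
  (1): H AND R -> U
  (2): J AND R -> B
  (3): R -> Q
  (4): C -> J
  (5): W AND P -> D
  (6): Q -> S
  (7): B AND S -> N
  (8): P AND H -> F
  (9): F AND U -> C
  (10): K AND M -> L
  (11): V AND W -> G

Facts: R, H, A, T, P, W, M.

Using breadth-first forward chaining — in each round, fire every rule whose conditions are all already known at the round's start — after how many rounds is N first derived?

Round 1: (1) [H AND R -> U]; (3) [R -> Q]; (5) [W AND P -> D]; (8) [P AND H -> F]. Adds U, Q, D, F.
Round 2: (6) [Q -> S]; (9) [F AND U -> C]. Adds S, C.
Round 3: (4) [C -> J]. Adds J.
Round 4: (2) [J AND R -> B]. Adds B.
Round 5: (7) [B AND S -> N]. Adds N.
N first appears in round 5.

5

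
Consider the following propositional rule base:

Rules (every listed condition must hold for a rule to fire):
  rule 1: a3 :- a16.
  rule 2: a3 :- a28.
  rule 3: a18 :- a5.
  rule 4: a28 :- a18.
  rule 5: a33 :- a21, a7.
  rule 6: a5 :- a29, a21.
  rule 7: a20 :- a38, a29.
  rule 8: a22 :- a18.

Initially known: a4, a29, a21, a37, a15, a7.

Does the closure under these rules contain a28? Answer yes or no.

[1] rule 5 [a33 :- a21, a7.]; rule 6 [a5 :- a29, a21.]. ⇒ new: a33, a5.
[2] rule 3 [a18 :- a5.]. ⇒ new: a18.
[3] rule 4 [a28 :- a18.]; rule 8 [a22 :- a18.]. ⇒ new: a28, a22.
[4] rule 2 [a3 :- a28.]. ⇒ new: a3.
a28 appears in round 3, so it is derivable.

yes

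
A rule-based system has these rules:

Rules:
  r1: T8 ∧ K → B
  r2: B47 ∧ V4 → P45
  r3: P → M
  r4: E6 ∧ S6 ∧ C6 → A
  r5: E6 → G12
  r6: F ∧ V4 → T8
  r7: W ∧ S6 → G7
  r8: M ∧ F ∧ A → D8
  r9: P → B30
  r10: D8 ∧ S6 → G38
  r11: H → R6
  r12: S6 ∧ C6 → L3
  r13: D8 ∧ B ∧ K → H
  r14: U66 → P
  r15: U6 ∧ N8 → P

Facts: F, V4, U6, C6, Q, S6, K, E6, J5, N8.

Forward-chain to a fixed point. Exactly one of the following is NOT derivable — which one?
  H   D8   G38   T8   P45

P45

Round 1 fires r4, r5, r6, r12, r15, giving A, G12, T8, L3, P.
Round 2 fires r1, r3, r9, giving B, M, B30.
Round 3 fires r8, giving D8.
Round 4 fires r10, r13, giving G38, H.
Round 5 fires r11, giving R6.
Derived: G38 (round 4), D8 (round 3), T8 (round 1), H (round 4). P45 never appears in any round.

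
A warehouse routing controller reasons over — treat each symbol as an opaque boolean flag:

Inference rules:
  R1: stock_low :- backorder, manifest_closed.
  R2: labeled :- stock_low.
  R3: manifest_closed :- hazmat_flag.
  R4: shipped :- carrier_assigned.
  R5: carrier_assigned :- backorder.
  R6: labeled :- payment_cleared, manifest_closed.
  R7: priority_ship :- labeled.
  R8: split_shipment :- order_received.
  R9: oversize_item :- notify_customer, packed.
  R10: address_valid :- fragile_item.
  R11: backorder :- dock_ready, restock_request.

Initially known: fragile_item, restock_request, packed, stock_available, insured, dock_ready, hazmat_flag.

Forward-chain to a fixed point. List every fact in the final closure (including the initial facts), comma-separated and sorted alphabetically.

address_valid, backorder, carrier_assigned, dock_ready, fragile_item, hazmat_flag, insured, labeled, manifest_closed, packed, priority_ship, restock_request, shipped, stock_available, stock_low

Round 1: R3 [manifest_closed :- hazmat_flag.]; R10 [address_valid :- fragile_item.]; R11 [backorder :- dock_ready, restock_request.]. New: manifest_closed, address_valid, backorder.
Round 2: R1 [stock_low :- backorder, manifest_closed.]; R5 [carrier_assigned :- backorder.]. New: stock_low, carrier_assigned.
Round 3: R2 [labeled :- stock_low.]; R4 [shipped :- carrier_assigned.]. New: labeled, shipped.
Round 4: R7 [priority_ship :- labeled.]. New: priority_ship.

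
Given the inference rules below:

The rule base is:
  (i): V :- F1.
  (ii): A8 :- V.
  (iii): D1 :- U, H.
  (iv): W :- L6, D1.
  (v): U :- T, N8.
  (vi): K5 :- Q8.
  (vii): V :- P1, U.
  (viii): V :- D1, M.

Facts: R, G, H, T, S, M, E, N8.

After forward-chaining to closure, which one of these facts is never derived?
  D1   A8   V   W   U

W

Round 1: (v) [U :- T, N8.]. Adds U.
Round 2: (iii) [D1 :- U, H.]. Adds D1.
Round 3: (viii) [V :- D1, M.]. Adds V.
Round 4: (ii) [A8 :- V.]. Adds A8.
Derived: D1 (round 2), V (round 3), U (round 1), A8 (round 4). W never appears in any round.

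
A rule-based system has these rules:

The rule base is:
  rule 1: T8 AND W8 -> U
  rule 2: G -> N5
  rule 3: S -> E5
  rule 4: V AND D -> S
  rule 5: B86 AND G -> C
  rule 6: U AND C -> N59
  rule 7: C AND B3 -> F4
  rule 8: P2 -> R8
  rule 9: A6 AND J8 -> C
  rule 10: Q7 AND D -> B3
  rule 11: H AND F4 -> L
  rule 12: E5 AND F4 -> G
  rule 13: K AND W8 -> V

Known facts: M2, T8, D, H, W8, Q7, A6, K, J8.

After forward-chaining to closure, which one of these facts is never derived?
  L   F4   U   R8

R8

Round 1 fires rule 1, rule 9, rule 10, rule 13, giving U, C, B3, V.
Round 2 fires rule 4, rule 6, rule 7, giving S, N59, F4.
Round 3 fires rule 3, rule 11, giving E5, L.
Round 4 fires rule 12, giving G.
Round 5 fires rule 2, giving N5.
Derived: U (round 1), F4 (round 2), L (round 3). R8 never appears in any round.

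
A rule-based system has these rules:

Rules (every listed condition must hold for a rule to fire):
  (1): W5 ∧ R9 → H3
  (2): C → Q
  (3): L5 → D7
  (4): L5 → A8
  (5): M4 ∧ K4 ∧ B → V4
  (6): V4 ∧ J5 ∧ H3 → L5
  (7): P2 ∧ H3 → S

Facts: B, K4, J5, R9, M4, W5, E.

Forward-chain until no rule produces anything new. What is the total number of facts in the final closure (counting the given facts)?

12

Round 1 — (1), (5), derive H3, V4.
Round 2 — (6), derive L5.
Round 3 — (3), (4), derive D7, A8.
Closure: {A8, B, D7, E, H3, J5, K4, L5, M4, R9, V4, W5} — 12 facts.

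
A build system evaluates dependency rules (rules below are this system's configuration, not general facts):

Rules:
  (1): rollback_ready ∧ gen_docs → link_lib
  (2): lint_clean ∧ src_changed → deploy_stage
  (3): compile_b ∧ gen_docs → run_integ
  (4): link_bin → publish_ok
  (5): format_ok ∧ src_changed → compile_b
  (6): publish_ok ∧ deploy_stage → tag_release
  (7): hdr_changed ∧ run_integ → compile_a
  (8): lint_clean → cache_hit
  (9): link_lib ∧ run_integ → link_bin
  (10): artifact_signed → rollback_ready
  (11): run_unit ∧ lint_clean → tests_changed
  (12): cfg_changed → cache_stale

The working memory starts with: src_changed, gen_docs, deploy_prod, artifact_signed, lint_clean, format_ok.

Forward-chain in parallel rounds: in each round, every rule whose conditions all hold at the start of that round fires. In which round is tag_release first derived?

5

[1] (2) [lint_clean ∧ src_changed → deploy_stage]; (5) [format_ok ∧ src_changed → compile_b]; (8) [lint_clean → cache_hit]; (10) [artifact_signed → rollback_ready]. ⇒ new: deploy_stage, compile_b, cache_hit, rollback_ready.
[2] (1) [rollback_ready ∧ gen_docs → link_lib]; (3) [compile_b ∧ gen_docs → run_integ]. ⇒ new: link_lib, run_integ.
[3] (9) [link_lib ∧ run_integ → link_bin]. ⇒ new: link_bin.
[4] (4) [link_bin → publish_ok]. ⇒ new: publish_ok.
[5] (6) [publish_ok ∧ deploy_stage → tag_release]. ⇒ new: tag_release.
tag_release first appears in round 5.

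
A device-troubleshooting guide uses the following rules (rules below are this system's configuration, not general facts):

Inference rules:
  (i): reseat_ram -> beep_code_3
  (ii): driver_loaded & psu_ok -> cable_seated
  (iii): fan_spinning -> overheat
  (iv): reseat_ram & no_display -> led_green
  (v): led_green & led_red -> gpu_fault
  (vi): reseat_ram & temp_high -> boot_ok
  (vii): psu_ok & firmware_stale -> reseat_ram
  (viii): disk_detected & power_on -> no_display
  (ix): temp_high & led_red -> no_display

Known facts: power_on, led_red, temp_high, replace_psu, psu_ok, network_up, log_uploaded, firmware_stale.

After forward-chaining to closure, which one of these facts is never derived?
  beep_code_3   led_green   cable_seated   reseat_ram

Round 1: (vii) [psu_ok & firmware_stale -> reseat_ram]; (ix) [temp_high & led_red -> no_display]. New: reseat_ram, no_display.
Round 2: (i) [reseat_ram -> beep_code_3]; (iv) [reseat_ram & no_display -> led_green]; (vi) [reseat_ram & temp_high -> boot_ok]. New: beep_code_3, led_green, boot_ok.
Round 3: (v) [led_green & led_red -> gpu_fault]. New: gpu_fault.
Derived: led_green (round 2), reseat_ram (round 1), beep_code_3 (round 2). cable_seated never appears in any round.

cable_seated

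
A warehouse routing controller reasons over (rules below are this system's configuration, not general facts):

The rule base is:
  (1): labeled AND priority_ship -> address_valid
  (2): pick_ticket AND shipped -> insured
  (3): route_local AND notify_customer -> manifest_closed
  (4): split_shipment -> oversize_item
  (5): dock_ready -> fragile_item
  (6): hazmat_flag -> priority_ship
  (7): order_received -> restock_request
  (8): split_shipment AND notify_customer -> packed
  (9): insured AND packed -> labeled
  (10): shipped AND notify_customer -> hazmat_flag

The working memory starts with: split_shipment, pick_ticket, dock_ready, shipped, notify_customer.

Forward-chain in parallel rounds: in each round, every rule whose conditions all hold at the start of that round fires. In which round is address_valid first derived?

3

[1] (2) [pick_ticket AND shipped -> insured]; (4) [split_shipment -> oversize_item]; (5) [dock_ready -> fragile_item]; (8) [split_shipment AND notify_customer -> packed]; (10) [shipped AND notify_customer -> hazmat_flag]. ⇒ new: insured, oversize_item, fragile_item, packed, hazmat_flag.
[2] (6) [hazmat_flag -> priority_ship]; (9) [insured AND packed -> labeled]. ⇒ new: priority_ship, labeled.
[3] (1) [labeled AND priority_ship -> address_valid]. ⇒ new: address_valid.
address_valid first appears in round 3.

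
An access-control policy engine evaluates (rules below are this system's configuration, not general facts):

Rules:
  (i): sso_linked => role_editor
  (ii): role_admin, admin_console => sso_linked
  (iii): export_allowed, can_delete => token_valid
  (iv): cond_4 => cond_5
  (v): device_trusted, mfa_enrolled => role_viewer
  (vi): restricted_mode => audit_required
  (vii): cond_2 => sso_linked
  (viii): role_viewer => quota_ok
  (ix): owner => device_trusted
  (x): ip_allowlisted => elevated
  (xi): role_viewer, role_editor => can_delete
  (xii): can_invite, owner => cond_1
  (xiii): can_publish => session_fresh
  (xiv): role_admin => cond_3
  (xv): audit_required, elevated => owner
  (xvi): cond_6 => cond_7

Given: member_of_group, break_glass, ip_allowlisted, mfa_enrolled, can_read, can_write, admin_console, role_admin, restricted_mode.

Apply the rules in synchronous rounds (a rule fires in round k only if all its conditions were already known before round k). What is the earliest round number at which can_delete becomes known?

Round 1: (ii) [role_admin, admin_console => sso_linked]; (vi) [restricted_mode => audit_required]; (x) [ip_allowlisted => elevated]; (xiv) [role_admin => cond_3]. New: sso_linked, audit_required, elevated, cond_3.
Round 2: (i) [sso_linked => role_editor]; (xv) [audit_required, elevated => owner]. New: role_editor, owner.
Round 3: (ix) [owner => device_trusted]. New: device_trusted.
Round 4: (v) [device_trusted, mfa_enrolled => role_viewer]. New: role_viewer.
Round 5: (viii) [role_viewer => quota_ok]; (xi) [role_viewer, role_editor => can_delete]. New: quota_ok, can_delete.
can_delete first appears in round 5.

5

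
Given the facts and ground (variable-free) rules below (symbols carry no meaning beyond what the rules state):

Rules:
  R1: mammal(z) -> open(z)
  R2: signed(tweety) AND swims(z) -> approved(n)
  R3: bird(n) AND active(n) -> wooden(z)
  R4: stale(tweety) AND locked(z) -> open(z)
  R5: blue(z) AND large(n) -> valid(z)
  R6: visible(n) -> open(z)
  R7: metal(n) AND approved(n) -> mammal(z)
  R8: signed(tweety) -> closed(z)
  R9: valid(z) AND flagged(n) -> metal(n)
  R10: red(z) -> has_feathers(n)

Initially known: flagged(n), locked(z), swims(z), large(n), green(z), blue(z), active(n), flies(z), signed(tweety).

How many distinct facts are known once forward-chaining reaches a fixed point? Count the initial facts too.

15

Round 1: R2 [signed(tweety) AND swims(z) -> approved(n)]; R5 [blue(z) AND large(n) -> valid(z)]; R8 [signed(tweety) -> closed(z)]. Adds approved(n), valid(z), closed(z).
Round 2: R9 [valid(z) AND flagged(n) -> metal(n)]. Adds metal(n).
Round 3: R7 [metal(n) AND approved(n) -> mammal(z)]. Adds mammal(z).
Round 4: R1 [mammal(z) -> open(z)]. Adds open(z).
Closure: {active(n), approved(n), blue(z), closed(z), flagged(n), flies(z), green(z), large(n), locked(z), mammal(z), metal(n), open(z), signed(tweety), swims(z), valid(z)} — 15 facts.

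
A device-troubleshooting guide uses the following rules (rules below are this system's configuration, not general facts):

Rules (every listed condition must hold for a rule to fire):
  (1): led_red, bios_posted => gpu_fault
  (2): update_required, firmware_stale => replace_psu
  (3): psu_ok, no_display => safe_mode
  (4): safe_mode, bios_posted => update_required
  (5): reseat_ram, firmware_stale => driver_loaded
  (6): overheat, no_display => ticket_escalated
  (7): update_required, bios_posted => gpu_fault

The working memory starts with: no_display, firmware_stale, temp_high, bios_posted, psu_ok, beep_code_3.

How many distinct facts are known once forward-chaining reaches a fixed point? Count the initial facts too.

10

[1] (3) [psu_ok, no_display => safe_mode]. ⇒ new: safe_mode.
[2] (4) [safe_mode, bios_posted => update_required]. ⇒ new: update_required.
[3] (2) [update_required, firmware_stale => replace_psu]; (7) [update_required, bios_posted => gpu_fault]. ⇒ new: replace_psu, gpu_fault.
Closure: {beep_code_3, bios_posted, firmware_stale, gpu_fault, no_display, psu_ok, replace_psu, safe_mode, temp_high, update_required} — 10 facts.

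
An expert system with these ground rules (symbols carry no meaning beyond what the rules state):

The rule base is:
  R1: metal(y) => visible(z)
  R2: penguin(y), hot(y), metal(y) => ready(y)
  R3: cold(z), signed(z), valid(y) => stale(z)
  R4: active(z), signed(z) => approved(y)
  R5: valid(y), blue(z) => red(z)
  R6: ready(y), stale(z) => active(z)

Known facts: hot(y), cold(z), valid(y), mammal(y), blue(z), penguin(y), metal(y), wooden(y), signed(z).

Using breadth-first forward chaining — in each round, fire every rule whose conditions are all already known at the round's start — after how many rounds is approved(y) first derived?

3

Round 1 fires R1, R2, R3, R5, giving visible(z), ready(y), stale(z), red(z).
Round 2 fires R6, giving active(z).
Round 3 fires R4, giving approved(y).
approved(y) first appears in round 3.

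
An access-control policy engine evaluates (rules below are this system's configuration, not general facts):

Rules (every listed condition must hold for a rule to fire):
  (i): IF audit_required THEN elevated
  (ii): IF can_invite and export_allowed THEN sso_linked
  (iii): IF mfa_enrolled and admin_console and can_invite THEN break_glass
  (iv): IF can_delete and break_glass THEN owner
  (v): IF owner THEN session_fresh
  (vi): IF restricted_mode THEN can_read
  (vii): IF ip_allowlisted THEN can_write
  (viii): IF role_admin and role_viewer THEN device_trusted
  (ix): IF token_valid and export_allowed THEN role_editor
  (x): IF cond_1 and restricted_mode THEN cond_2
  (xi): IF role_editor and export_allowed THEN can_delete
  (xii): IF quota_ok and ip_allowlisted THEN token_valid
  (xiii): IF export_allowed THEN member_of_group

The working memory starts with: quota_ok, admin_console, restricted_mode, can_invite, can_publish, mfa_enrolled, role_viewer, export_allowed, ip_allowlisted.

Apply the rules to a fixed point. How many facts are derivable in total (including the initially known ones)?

19

Round 1: (ii) [IF can_invite and export_allowed THEN sso_linked]; (iii) [IF mfa_enrolled and admin_console and can_invite THEN break_glass]; (vi) [IF restricted_mode THEN can_read]; (vii) [IF ip_allowlisted THEN can_write]; (xii) [IF quota_ok and ip_allowlisted THEN token_valid]; (xiii) [IF export_allowed THEN member_of_group]. New: sso_linked, break_glass, can_read, can_write, token_valid, member_of_group.
Round 2: (ix) [IF token_valid and export_allowed THEN role_editor]. New: role_editor.
Round 3: (xi) [IF role_editor and export_allowed THEN can_delete]. New: can_delete.
Round 4: (iv) [IF can_delete and break_glass THEN owner]. New: owner.
Round 5: (v) [IF owner THEN session_fresh]. New: session_fresh.
Closure: {admin_console, break_glass, can_delete, can_invite, can_publish, can_read, can_write, export_allowed, ip_allowlisted, member_of_group, mfa_enrolled, owner, quota_ok, restricted_mode, role_editor, role_viewer, session_fresh, sso_linked, token_valid} — 19 facts.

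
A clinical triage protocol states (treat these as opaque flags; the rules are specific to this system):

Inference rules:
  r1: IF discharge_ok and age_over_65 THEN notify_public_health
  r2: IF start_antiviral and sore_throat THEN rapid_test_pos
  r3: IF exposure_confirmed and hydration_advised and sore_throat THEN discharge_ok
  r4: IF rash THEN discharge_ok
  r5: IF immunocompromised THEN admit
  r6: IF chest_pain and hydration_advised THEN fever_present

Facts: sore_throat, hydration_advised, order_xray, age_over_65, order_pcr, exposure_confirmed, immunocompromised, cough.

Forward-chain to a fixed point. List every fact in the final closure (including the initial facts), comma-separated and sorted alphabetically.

admit, age_over_65, cough, discharge_ok, exposure_confirmed, hydration_advised, immunocompromised, notify_public_health, order_pcr, order_xray, sore_throat

Round 1: r3 [IF exposure_confirmed and hydration_advised and sore_throat THEN discharge_ok]; r5 [IF immunocompromised THEN admit]. New: discharge_ok, admit.
Round 2: r1 [IF discharge_ok and age_over_65 THEN notify_public_health]. New: notify_public_health.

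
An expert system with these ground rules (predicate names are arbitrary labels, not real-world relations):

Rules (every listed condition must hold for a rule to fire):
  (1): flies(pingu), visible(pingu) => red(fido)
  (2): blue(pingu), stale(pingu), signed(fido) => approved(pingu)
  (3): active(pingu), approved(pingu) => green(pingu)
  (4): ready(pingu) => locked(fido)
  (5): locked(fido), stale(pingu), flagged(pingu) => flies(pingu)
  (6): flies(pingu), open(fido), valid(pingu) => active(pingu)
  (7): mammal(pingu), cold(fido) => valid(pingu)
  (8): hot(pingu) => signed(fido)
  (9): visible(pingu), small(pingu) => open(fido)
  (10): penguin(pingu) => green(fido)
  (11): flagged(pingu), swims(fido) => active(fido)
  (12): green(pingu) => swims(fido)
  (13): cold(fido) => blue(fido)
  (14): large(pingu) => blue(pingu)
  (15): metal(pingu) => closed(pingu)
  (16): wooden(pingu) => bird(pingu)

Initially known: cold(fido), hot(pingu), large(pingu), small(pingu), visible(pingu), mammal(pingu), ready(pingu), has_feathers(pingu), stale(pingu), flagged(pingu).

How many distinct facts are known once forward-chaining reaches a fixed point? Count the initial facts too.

23

Round 1 fires (4), (7), (8), (9), (13), (14), giving locked(fido), valid(pingu), signed(fido), open(fido), blue(fido), blue(pingu).
Round 2 fires (2), (5), giving approved(pingu), flies(pingu).
Round 3 fires (1), (6), giving red(fido), active(pingu).
Round 4 fires (3), giving green(pingu).
Round 5 fires (12), giving swims(fido).
Round 6 fires (11), giving active(fido).
Closure: {active(fido), active(pingu), approved(pingu), blue(fido), blue(pingu), cold(fido), flagged(pingu), flies(pingu), green(pingu), has_feathers(pingu), hot(pingu), large(pingu), locked(fido), mammal(pingu), open(fido), ready(pingu), red(fido), signed(fido), small(pingu), stale(pingu), swims(fido), valid(pingu), visible(pingu)} — 23 facts.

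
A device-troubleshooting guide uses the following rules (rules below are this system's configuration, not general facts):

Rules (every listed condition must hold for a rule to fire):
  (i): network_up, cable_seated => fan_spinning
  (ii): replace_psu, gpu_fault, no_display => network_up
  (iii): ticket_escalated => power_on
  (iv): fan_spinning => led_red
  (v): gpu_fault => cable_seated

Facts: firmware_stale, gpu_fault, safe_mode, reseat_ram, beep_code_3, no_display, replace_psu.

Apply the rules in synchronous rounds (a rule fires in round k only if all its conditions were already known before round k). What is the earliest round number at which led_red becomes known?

3

[1] (ii) [replace_psu, gpu_fault, no_display => network_up]; (v) [gpu_fault => cable_seated]. ⇒ new: network_up, cable_seated.
[2] (i) [network_up, cable_seated => fan_spinning]. ⇒ new: fan_spinning.
[3] (iv) [fan_spinning => led_red]. ⇒ new: led_red.
led_red first appears in round 3.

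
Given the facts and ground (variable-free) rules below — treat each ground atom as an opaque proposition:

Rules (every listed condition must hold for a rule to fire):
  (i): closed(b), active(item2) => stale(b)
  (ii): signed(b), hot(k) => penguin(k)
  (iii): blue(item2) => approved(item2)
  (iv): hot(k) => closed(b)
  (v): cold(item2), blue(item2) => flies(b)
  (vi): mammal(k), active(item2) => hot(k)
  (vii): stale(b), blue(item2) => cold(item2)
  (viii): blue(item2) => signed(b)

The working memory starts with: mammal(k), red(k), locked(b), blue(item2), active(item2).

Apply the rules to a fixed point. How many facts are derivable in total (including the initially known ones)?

Round 1: (iii) [blue(item2) => approved(item2)]; (vi) [mammal(k), active(item2) => hot(k)]; (viii) [blue(item2) => signed(b)]. Adds approved(item2), hot(k), signed(b).
Round 2: (ii) [signed(b), hot(k) => penguin(k)]; (iv) [hot(k) => closed(b)]. Adds penguin(k), closed(b).
Round 3: (i) [closed(b), active(item2) => stale(b)]. Adds stale(b).
Round 4: (vii) [stale(b), blue(item2) => cold(item2)]. Adds cold(item2).
Round 5: (v) [cold(item2), blue(item2) => flies(b)]. Adds flies(b).
Closure: {active(item2), approved(item2), blue(item2), closed(b), cold(item2), flies(b), hot(k), locked(b), mammal(k), penguin(k), red(k), signed(b), stale(b)} — 13 facts.

13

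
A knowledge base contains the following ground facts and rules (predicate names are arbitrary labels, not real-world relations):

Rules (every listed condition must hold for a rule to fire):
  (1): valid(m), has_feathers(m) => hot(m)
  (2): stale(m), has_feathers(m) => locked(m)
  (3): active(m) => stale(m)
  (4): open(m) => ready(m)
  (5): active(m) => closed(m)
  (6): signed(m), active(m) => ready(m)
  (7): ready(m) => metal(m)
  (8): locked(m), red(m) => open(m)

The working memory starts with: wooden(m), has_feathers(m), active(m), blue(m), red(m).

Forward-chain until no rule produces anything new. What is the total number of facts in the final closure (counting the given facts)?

11

Round 1 — (3), (5), derive stale(m), closed(m).
Round 2 — (2), derive locked(m).
Round 3 — (8), derive open(m).
Round 4 — (4), derive ready(m).
Round 5 — (7), derive metal(m).
Closure: {active(m), blue(m), closed(m), has_feathers(m), locked(m), metal(m), open(m), ready(m), red(m), stale(m), wooden(m)} — 11 facts.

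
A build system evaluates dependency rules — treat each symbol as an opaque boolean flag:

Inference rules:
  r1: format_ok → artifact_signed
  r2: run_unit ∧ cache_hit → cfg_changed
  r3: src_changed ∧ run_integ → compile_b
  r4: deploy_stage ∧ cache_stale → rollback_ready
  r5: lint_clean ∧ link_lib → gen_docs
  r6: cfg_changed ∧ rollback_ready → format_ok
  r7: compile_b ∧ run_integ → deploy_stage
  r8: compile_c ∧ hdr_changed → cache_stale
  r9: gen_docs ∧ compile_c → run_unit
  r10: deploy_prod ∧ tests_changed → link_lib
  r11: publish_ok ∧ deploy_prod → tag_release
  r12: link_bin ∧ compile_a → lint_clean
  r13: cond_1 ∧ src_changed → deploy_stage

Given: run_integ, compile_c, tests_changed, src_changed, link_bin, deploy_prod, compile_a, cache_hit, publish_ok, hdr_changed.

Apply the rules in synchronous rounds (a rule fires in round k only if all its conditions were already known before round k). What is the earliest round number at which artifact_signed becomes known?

Round 1 — r3, r8, r10, r11, r12, derive compile_b, cache_stale, link_lib, tag_release, lint_clean.
Round 2 — r5, r7, derive gen_docs, deploy_stage.
Round 3 — r4, r9, derive rollback_ready, run_unit.
Round 4 — r2, derive cfg_changed.
Round 5 — r6, derive format_ok.
Round 6 — r1, derive artifact_signed.
artifact_signed first appears in round 6.

6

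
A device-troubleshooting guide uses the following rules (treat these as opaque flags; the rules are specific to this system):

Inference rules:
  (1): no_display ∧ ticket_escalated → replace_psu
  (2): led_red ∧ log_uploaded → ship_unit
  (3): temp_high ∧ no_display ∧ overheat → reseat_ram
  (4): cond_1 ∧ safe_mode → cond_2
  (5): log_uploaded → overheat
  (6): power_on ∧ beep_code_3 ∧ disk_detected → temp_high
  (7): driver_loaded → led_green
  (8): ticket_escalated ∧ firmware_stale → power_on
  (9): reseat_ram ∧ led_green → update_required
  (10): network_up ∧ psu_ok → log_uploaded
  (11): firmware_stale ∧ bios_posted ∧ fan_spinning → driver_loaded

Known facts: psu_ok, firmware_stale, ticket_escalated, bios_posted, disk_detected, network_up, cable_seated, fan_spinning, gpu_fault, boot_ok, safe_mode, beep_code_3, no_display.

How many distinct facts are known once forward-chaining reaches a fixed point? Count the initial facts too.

Round 1: (1) [no_display ∧ ticket_escalated → replace_psu]; (8) [ticket_escalated ∧ firmware_stale → power_on]; (10) [network_up ∧ psu_ok → log_uploaded]; (11) [firmware_stale ∧ bios_posted ∧ fan_spinning → driver_loaded]. Adds replace_psu, power_on, log_uploaded, driver_loaded.
Round 2: (5) [log_uploaded → overheat]; (6) [power_on ∧ beep_code_3 ∧ disk_detected → temp_high]; (7) [driver_loaded → led_green]. Adds overheat, temp_high, led_green.
Round 3: (3) [temp_high ∧ no_display ∧ overheat → reseat_ram]. Adds reseat_ram.
Round 4: (9) [reseat_ram ∧ led_green → update_required]. Adds update_required.
Closure: {beep_code_3, bios_posted, boot_ok, cable_seated, disk_detected, driver_loaded, fan_spinning, firmware_stale, gpu_fault, led_green, log_uploaded, network_up, no_display, overheat, power_on, psu_ok, replace_psu, reseat_ram, safe_mode, temp_high, ticket_escalated, update_required} — 22 facts.

22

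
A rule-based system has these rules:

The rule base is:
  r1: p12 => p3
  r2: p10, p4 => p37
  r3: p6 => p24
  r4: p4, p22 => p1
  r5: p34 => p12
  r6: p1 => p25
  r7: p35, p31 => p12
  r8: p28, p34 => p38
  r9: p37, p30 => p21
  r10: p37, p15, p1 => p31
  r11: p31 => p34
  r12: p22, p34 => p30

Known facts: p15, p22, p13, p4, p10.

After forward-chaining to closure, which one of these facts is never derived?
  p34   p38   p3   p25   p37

p38

[1] r2 [p10, p4 => p37]; r4 [p4, p22 => p1]. ⇒ new: p37, p1.
[2] r6 [p1 => p25]; r10 [p37, p15, p1 => p31]. ⇒ new: p25, p31.
[3] r11 [p31 => p34]. ⇒ new: p34.
[4] r5 [p34 => p12]; r12 [p22, p34 => p30]. ⇒ new: p12, p30.
[5] r1 [p12 => p3]; r9 [p37, p30 => p21]. ⇒ new: p3, p21.
Derived: p3 (round 5), p37 (round 1), p25 (round 2), p34 (round 3). p38 never appears in any round.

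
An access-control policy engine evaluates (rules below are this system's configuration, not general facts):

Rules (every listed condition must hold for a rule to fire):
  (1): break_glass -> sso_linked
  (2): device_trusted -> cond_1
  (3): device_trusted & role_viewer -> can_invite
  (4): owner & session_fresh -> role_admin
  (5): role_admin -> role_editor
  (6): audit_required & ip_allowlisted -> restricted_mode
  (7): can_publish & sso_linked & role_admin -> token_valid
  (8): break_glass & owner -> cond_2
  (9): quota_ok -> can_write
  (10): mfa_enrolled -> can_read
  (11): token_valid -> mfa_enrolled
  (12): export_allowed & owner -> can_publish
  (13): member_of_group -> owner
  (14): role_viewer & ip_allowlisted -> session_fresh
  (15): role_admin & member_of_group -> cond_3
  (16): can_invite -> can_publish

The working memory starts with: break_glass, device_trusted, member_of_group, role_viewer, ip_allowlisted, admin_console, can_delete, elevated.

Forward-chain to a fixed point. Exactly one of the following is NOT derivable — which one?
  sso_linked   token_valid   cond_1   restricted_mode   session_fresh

Round 1: (1) [break_glass -> sso_linked]; (2) [device_trusted -> cond_1]; (3) [device_trusted & role_viewer -> can_invite]; (13) [member_of_group -> owner]; (14) [role_viewer & ip_allowlisted -> session_fresh]. New: sso_linked, cond_1, can_invite, owner, session_fresh.
Round 2: (4) [owner & session_fresh -> role_admin]; (8) [break_glass & owner -> cond_2]; (16) [can_invite -> can_publish]. New: role_admin, cond_2, can_publish.
Round 3: (5) [role_admin -> role_editor]; (7) [can_publish & sso_linked & role_admin -> token_valid]; (15) [role_admin & member_of_group -> cond_3]. New: role_editor, token_valid, cond_3.
Round 4: (11) [token_valid -> mfa_enrolled]. New: mfa_enrolled.
Round 5: (10) [mfa_enrolled -> can_read]. New: can_read.
Derived: sso_linked (round 1), token_valid (round 3), session_fresh (round 1), cond_1 (round 1). restricted_mode never appears in any round.

restricted_mode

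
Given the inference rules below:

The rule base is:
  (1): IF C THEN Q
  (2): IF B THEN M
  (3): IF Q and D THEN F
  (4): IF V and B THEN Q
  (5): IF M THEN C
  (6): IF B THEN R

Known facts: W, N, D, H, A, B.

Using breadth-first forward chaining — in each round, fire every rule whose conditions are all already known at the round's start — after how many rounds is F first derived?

Round 1 — (2), (6), derive M, R.
Round 2 — (5), derive C.
Round 3 — (1), derive Q.
Round 4 — (3), derive F.
F first appears in round 4.

4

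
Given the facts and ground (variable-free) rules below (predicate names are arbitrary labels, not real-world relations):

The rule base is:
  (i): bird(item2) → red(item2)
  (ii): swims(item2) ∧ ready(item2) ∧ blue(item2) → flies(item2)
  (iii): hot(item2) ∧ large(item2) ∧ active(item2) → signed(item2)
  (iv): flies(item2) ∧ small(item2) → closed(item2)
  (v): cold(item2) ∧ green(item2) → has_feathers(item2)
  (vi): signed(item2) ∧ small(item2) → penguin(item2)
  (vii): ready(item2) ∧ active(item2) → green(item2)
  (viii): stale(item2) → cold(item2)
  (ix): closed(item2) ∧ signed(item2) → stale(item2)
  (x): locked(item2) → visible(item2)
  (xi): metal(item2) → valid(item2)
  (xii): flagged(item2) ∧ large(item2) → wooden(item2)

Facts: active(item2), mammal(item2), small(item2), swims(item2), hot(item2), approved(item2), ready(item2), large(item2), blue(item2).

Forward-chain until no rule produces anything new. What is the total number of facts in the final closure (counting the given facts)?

Round 1: (ii) [swims(item2) ∧ ready(item2) ∧ blue(item2) → flies(item2)]; (iii) [hot(item2) ∧ large(item2) ∧ active(item2) → signed(item2)]; (vii) [ready(item2) ∧ active(item2) → green(item2)]. Adds flies(item2), signed(item2), green(item2).
Round 2: (iv) [flies(item2) ∧ small(item2) → closed(item2)]; (vi) [signed(item2) ∧ small(item2) → penguin(item2)]. Adds closed(item2), penguin(item2).
Round 3: (ix) [closed(item2) ∧ signed(item2) → stale(item2)]. Adds stale(item2).
Round 4: (viii) [stale(item2) → cold(item2)]. Adds cold(item2).
Round 5: (v) [cold(item2) ∧ green(item2) → has_feathers(item2)]. Adds has_feathers(item2).
Closure: {active(item2), approved(item2), blue(item2), closed(item2), cold(item2), flies(item2), green(item2), has_feathers(item2), hot(item2), large(item2), mammal(item2), penguin(item2), ready(item2), signed(item2), small(item2), stale(item2), swims(item2)} — 17 facts.

17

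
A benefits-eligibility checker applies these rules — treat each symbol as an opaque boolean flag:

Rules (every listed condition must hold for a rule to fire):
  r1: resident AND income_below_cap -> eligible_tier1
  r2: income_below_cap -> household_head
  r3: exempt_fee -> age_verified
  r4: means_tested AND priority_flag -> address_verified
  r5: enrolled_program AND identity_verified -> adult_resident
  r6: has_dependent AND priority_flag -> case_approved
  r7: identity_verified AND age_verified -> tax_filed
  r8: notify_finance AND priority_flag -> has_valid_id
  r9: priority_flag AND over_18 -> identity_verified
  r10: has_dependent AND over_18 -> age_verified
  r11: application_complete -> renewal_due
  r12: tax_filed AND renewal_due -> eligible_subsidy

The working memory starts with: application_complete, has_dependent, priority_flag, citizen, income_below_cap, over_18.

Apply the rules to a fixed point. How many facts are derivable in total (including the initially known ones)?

Round 1: r2 [income_below_cap -> household_head]; r6 [has_dependent AND priority_flag -> case_approved]; r9 [priority_flag AND over_18 -> identity_verified]; r10 [has_dependent AND over_18 -> age_verified]; r11 [application_complete -> renewal_due]. New: household_head, case_approved, identity_verified, age_verified, renewal_due.
Round 2: r7 [identity_verified AND age_verified -> tax_filed]. New: tax_filed.
Round 3: r12 [tax_filed AND renewal_due -> eligible_subsidy]. New: eligible_subsidy.
Closure: {age_verified, application_complete, case_approved, citizen, eligible_subsidy, has_dependent, household_head, identity_verified, income_below_cap, over_18, priority_flag, renewal_due, tax_filed} — 13 facts.

13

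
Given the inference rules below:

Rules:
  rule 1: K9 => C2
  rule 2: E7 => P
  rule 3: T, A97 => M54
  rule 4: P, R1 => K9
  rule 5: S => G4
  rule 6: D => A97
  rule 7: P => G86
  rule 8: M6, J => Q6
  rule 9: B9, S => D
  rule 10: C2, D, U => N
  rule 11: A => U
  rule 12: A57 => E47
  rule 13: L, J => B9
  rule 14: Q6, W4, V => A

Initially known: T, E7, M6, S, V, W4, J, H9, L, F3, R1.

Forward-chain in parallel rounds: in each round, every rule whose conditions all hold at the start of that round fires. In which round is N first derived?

4

[1] rule 2 [E7 => P]; rule 5 [S => G4]; rule 8 [M6, J => Q6]; rule 13 [L, J => B9]. ⇒ new: P, G4, Q6, B9.
[2] rule 4 [P, R1 => K9]; rule 7 [P => G86]; rule 9 [B9, S => D]; rule 14 [Q6, W4, V => A]. ⇒ new: K9, G86, D, A.
[3] rule 1 [K9 => C2]; rule 6 [D => A97]; rule 11 [A => U]. ⇒ new: C2, A97, U.
[4] rule 3 [T, A97 => M54]; rule 10 [C2, D, U => N]. ⇒ new: M54, N.
N first appears in round 4.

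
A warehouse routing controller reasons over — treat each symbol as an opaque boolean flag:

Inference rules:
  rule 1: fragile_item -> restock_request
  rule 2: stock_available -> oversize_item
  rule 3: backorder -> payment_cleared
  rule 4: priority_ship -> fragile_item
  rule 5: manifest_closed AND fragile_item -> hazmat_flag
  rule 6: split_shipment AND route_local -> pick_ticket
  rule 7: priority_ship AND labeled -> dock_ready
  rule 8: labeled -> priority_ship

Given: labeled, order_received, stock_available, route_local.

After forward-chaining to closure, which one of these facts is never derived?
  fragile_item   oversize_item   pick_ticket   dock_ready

Round 1: rule 2 [stock_available -> oversize_item]; rule 8 [labeled -> priority_ship]. Adds oversize_item, priority_ship.
Round 2: rule 4 [priority_ship -> fragile_item]; rule 7 [priority_ship AND labeled -> dock_ready]. Adds fragile_item, dock_ready.
Round 3: rule 1 [fragile_item -> restock_request]. Adds restock_request.
Derived: oversize_item (round 1), dock_ready (round 2), fragile_item (round 2). pick_ticket never appears in any round.

pick_ticket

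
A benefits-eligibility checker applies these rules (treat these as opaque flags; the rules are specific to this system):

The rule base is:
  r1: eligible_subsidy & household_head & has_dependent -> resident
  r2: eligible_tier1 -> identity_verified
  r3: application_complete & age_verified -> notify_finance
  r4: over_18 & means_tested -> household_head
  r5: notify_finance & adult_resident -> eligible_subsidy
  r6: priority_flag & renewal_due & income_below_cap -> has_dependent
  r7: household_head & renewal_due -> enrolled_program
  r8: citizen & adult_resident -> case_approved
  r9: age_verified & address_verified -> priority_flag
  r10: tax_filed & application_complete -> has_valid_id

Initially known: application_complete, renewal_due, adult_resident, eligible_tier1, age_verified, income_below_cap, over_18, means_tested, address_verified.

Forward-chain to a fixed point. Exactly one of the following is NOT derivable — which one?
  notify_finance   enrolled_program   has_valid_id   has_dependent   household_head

Round 1 — r2, r3, r4, r9, derive identity_verified, notify_finance, household_head, priority_flag.
Round 2 — r5, r6, r7, derive eligible_subsidy, has_dependent, enrolled_program.
Round 3 — r1, derive resident.
Derived: enrolled_program (round 2), notify_finance (round 1), has_dependent (round 2), household_head (round 1). has_valid_id never appears in any round.

has_valid_id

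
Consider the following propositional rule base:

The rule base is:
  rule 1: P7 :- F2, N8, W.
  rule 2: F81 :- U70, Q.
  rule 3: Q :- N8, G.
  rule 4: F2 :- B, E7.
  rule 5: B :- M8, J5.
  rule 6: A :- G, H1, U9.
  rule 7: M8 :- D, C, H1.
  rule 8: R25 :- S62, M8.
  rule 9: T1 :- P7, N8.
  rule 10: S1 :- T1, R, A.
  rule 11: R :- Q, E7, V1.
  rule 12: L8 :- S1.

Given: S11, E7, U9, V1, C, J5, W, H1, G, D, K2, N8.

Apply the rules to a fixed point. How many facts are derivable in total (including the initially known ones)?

22

Round 1: rule 3 [Q :- N8, G.]; rule 6 [A :- G, H1, U9.]; rule 7 [M8 :- D, C, H1.]. Adds Q, A, M8.
Round 2: rule 5 [B :- M8, J5.]; rule 11 [R :- Q, E7, V1.]. Adds B, R.
Round 3: rule 4 [F2 :- B, E7.]. Adds F2.
Round 4: rule 1 [P7 :- F2, N8, W.]. Adds P7.
Round 5: rule 9 [T1 :- P7, N8.]. Adds T1.
Round 6: rule 10 [S1 :- T1, R, A.]. Adds S1.
Round 7: rule 12 [L8 :- S1.]. Adds L8.
Closure: {A, B, C, D, E7, F2, G, H1, J5, K2, L8, M8, N8, P7, Q, R, S1, S11, T1, U9, V1, W} — 22 facts.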